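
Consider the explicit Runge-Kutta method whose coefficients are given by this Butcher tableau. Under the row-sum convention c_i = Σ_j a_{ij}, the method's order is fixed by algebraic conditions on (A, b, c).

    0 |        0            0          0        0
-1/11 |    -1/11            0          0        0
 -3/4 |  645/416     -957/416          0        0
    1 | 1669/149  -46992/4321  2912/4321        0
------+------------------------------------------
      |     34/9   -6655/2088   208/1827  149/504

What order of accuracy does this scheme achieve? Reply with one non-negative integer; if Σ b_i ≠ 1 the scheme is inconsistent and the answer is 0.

b = (34/9, -6655/2088, 208/1827, 149/504)
c = (0, -1/11, -3/4, 1)
Ac = (0, 0, 87/416, 72/149)
Σ b_i: 34/9·1 + (-6655/2088)·1 + 208/1827·1 + 149/504·1 = 1 ✓
b·c: (-6655/2088)·(-1/11) + 208/1827·(-3/4) + 149/504·1 = 1/2 ✓
b·c²: (-6655/2088)·1/121 + 208/1827·9/16 + 149/504·1 = 1/3 ✓
b·Ac: 208/1827·87/416 + 149/504·72/149 = 1/6 ✓
b·c³: (-6655/2088)·(-1/1331) + 208/1827·(-27/64) + 149/504·1 = 1/4 ✓
b·(c∘Ac): 208/1827·(-261/1664) + 149/504·72/149 = 1/8 ✓
b·Ac²: 208/1827·(-87/4576) + 149/504·474/1639 = 1/12 ✓
b·A²c: 149/504·21/149 = 1/24 ✓; 4 stages ⇒ order 4.

4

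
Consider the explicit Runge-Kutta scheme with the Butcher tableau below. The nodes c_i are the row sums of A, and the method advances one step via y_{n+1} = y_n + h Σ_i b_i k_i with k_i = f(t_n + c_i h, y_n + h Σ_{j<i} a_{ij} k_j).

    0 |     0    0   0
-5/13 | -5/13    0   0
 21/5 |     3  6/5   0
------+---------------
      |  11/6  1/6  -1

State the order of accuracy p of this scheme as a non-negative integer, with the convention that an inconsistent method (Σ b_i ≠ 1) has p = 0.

1

b = (11/6, 1/6, -1)
c = (0, -5/13, 21/5)
Ac = (0, 0, -6/13)
Σ b_i: 11/6·1 + 1/6·1 + (-1)·1 = 1 ✓
b·c: 1/6·(-5/13) + (-1)·21/5 = -1663/390 ≠ 1/2 ⇒ order 1.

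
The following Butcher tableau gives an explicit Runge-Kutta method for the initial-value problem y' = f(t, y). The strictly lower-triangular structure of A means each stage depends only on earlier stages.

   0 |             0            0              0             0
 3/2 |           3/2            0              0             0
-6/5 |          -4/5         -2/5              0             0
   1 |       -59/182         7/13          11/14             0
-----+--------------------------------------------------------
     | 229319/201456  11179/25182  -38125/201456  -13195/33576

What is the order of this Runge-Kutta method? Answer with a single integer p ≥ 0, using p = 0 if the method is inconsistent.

3

b = (229319/201456, 11179/25182, -38125/201456, -13195/33576)
c = (0, 3/2, -6/5, 1)
Ac = (0, 0, -3/5, -123/910)
Σ b_i: 229319/201456·1 + 11179/25182·1 + (-38125/201456)·1 + (-13195/33576)·1 = 1 ✓
b·c: 11179/25182·3/2 + (-38125/201456)·(-6/5) + (-13195/33576)·1 = 1/2 ✓
b·c²: 11179/25182·9/4 + (-38125/201456)·36/25 + (-13195/33576)·1 = 1/3 ✓
b·Ac: (-38125/201456)·(-3/5) + (-13195/33576)·(-123/910) = 1/6 ✓
b·c³: 11179/25182·27/8 + (-38125/201456)·(-216/125) + (-13195/33576)·1 = 96181/67152 ≠ 1/4 ⇒ order 3.
b·(c∘Ac): (-38125/201456)·18/25 + (-13195/33576)·(-123/910) = -1861/22384 ≠ 1/8
b·Ac²: (-38125/201456)·(-9/10) + (-13195/33576)·21321/9100 = -83989/111920 ≠ 1/12
b·A²c: (-13195/33576)·(-33/70) = 4147/22384 ≠ 1/24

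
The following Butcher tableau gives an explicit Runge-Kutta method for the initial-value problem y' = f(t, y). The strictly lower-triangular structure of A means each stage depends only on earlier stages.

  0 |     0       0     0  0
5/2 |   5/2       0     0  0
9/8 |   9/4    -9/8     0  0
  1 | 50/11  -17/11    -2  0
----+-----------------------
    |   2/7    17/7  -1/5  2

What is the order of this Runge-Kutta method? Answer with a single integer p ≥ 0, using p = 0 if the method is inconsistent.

0

b = (2/7, 17/7, -1/5, 2)
c = (0, 5/2, 9/8, 1)
Ac = (0, 0, -45/16, -269/44)
Σ b_i: 2/7·1 + 17/7·1 + (-1/5)·1 + 2·1 = 158/35 ≠ 1 ⇒ order 0.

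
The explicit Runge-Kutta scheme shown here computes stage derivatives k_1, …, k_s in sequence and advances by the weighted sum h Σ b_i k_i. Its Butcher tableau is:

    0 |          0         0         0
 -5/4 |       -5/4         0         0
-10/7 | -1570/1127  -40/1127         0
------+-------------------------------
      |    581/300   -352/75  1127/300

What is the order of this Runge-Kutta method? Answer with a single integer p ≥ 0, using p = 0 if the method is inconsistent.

3

b = (581/300, -352/75, 1127/300)
c = (0, -5/4, -10/7)
Ac = (0, 0, 50/1127)
Σ b_i: 581/300·1 + (-352/75)·1 + 1127/300·1 = 1 ✓
b·c: (-352/75)·(-5/4) + 1127/300·(-10/7) = 1/2 ✓
b·c²: (-352/75)·25/16 + 1127/300·100/49 = 1/3 ✓
b·Ac: 1127/300·50/1127 = 1/6 ✓; 3 stages ⇒ order 3.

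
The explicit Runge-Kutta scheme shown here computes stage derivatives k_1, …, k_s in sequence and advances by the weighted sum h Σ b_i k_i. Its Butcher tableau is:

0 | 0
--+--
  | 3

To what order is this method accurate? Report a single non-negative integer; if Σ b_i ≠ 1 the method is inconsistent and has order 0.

0

b = (3)
c = (0)
Σ b_i: 3·1 = 3 ≠ 1 ⇒ order 0.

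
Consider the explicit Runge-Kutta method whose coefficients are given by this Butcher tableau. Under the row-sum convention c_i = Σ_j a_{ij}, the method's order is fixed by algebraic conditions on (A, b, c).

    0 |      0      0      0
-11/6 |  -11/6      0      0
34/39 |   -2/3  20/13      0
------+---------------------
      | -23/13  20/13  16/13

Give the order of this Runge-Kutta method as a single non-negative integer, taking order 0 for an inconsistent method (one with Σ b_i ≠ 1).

1

b = (-23/13, 20/13, 16/13)
c = (0, -11/6, 34/39)
Ac = (0, 0, -110/39)
Σ b_i: (-23/13)·1 + 20/13·1 + 16/13·1 = 1 ✓
b·c: 20/13·(-11/6) + 16/13·34/39 = -886/507 ≠ 1/2 ⇒ order 1.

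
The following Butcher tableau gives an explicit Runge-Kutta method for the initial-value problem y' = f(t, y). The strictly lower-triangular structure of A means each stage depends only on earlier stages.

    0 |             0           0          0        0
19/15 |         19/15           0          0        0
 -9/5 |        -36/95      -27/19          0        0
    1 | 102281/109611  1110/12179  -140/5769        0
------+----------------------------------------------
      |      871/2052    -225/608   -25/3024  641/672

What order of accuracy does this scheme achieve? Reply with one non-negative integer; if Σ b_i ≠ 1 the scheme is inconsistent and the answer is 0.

4

b = (871/2052, -225/608, -25/3024, 641/672)
c = (0, 19/15, -9/5, 1)
Ac = (0, 0, -9/5, 102/641)
Σ b_i: 871/2052·1 + (-225/608)·1 + (-25/3024)·1 + 641/672·1 = 1 ✓
b·c: (-225/608)·19/15 + (-25/3024)·(-9/5) + 641/672·1 = 1/2 ✓
b·c²: (-225/608)·361/225 + (-25/3024)·81/25 + 641/672·1 = 1/3 ✓
b·Ac: (-25/3024)·(-9/5) + 641/672·102/641 = 1/6 ✓
b·c³: (-225/608)·6859/3375 + (-25/3024)·(-729/125) + 641/672·1 = 1/4 ✓
b·(c∘Ac): (-25/3024)·81/25 + 641/672·102/641 = 1/8 ✓
b·Ac²: (-25/3024)·(-57/25) + 641/672·130/1923 = 1/12 ✓
b·A²c: 641/672·28/641 = 1/24 ✓; 4 stages ⇒ order 4.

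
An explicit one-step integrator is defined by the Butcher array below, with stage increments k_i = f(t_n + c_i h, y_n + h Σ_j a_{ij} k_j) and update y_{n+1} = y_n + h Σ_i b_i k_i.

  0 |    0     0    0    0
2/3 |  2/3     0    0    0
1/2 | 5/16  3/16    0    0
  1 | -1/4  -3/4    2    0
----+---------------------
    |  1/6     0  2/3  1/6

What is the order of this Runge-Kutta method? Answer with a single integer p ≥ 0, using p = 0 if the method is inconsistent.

b = (1/6, 0, 2/3, 1/6)
c = (0, 2/3, 1/2, 1)
Ac = (0, 0, 1/8, 1/2)
Σ b_i: 1/6·1 + 2/3·1 + 1/6·1 = 1 ✓
b·c: 2/3·1/2 + 1/6·1 = 1/2 ✓
b·c²: 2/3·1/4 + 1/6·1 = 1/3 ✓
b·Ac: 2/3·1/8 + 1/6·1/2 = 1/6 ✓
b·c³: 2/3·1/8 + 1/6·1 = 1/4 ✓
b·(c∘Ac): 2/3·1/16 + 1/6·1/2 = 1/8 ✓
b·Ac²: 2/3·1/12 + 1/6·1/6 = 1/12 ✓
b·A²c: 1/6·1/4 = 1/24 ✓; 4 stages ⇒ order 4.

4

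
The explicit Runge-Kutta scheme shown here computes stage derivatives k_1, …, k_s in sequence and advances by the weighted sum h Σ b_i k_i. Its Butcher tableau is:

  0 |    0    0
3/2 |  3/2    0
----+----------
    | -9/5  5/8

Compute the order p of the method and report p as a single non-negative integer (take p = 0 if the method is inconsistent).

0

b = (-9/5, 5/8)
c = (0, 3/2)
Σ b_i: (-9/5)·1 + 5/8·1 = -47/40 ≠ 1 ⇒ order 0.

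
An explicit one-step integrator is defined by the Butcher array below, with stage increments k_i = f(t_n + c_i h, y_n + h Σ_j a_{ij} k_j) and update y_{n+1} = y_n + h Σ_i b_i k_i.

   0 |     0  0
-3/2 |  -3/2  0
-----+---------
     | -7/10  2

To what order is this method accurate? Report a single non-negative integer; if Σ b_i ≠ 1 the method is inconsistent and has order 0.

b = (-7/10, 2)
c = (0, -3/2)
Σ b_i: (-7/10)·1 + 2·1 = 13/10 ≠ 1 ⇒ order 0.

0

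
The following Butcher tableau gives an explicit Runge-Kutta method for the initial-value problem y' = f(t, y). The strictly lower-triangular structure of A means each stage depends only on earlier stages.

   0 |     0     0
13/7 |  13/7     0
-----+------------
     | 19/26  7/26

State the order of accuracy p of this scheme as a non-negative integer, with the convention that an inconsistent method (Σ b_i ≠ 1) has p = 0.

b = (19/26, 7/26)
c = (0, 13/7)
Σ b_i: 19/26·1 + 7/26·1 = 1 ✓
b·c: 7/26·13/7 = 1/2 ✓; 2 stages ⇒ order 2.

2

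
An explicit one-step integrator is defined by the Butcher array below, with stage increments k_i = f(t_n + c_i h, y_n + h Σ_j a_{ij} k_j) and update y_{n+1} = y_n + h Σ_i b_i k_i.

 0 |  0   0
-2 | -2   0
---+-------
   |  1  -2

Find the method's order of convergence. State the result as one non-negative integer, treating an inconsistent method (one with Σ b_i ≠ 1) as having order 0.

b = (1, -2)
c = (0, -2)
Σ b_i: 1·1 + (-2)·1 = -1 ≠ 1 ⇒ order 0.

0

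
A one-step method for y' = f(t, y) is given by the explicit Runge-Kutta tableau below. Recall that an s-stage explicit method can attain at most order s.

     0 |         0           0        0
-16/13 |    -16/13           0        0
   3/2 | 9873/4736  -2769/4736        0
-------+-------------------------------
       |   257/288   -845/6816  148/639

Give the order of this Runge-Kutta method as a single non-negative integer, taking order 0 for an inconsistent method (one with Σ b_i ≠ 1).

3

b = (257/288, -845/6816, 148/639)
c = (0, -16/13, 3/2)
Ac = (0, 0, 213/296)
Σ b_i: 257/288·1 + (-845/6816)·1 + 148/639·1 = 1 ✓
b·c: (-845/6816)·(-16/13) + 148/639·3/2 = 1/2 ✓
b·c²: (-845/6816)·256/169 + 148/639·9/4 = 1/3 ✓
b·Ac: 148/639·213/296 = 1/6 ✓; 3 stages ⇒ order 3.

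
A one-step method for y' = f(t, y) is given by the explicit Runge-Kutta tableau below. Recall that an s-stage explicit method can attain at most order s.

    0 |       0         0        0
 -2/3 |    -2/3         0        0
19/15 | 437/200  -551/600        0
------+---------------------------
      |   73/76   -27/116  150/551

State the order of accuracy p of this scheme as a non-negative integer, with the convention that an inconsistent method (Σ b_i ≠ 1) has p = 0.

3

b = (73/76, -27/116, 150/551)
c = (0, -2/3, 19/15)
Ac = (0, 0, 551/900)
Σ b_i: 73/76·1 + (-27/116)·1 + 150/551·1 = 1 ✓
b·c: (-27/116)·(-2/3) + 150/551·19/15 = 1/2 ✓
b·c²: (-27/116)·4/9 + 150/551·361/225 = 1/3 ✓
b·Ac: 150/551·551/900 = 1/6 ✓; 3 stages ⇒ order 3.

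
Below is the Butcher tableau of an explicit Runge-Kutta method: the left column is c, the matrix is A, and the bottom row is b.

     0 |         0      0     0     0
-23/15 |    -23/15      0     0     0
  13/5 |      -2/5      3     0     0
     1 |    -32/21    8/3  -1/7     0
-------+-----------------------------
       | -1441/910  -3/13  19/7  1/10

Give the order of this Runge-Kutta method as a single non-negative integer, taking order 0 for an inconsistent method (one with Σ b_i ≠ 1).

b = (-1441/910, -3/13, 19/7, 1/10)
c = (0, -23/15, 13/5, 1)
Ac = (0, 0, -23/5, -281/63)
Σ b_i: (-1441/910)·1 + (-3/13)·1 + 19/7·1 + 1/10·1 = 1 ✓
b·c: (-3/13)·(-23/15) + 19/7·13/5 + 1/10·1 = 1367/182 ≠ 1/2 ⇒ order 1.

1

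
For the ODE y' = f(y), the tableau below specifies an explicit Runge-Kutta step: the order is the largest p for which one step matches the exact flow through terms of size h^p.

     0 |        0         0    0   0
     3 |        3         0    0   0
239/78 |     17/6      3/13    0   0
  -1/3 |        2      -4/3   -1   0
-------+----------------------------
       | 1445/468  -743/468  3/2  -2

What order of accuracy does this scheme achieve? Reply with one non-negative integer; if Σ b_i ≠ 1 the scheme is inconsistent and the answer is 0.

2

b = (1445/468, -743/468, 3/2, -2)
c = (0, 3, 239/78, -1/3)
Ac = (0, 0, 9/13, -551/78)
Σ b_i: 1445/468·1 + (-743/468)·1 + 3/2·1 + (-2)·1 = 1 ✓
b·c: (-743/468)·3 + 3/2·239/78 + (-2)·(-1/3) = 1/2 ✓
b·c²: (-743/468)·9 + 3/2·57121/6084 + (-2)·1/9 = -5203/12168 ≠ 1/3 ⇒ order 2.
b·Ac: 3/2·9/13 + (-2)·(-551/78) = 91/6 ≠ 1/6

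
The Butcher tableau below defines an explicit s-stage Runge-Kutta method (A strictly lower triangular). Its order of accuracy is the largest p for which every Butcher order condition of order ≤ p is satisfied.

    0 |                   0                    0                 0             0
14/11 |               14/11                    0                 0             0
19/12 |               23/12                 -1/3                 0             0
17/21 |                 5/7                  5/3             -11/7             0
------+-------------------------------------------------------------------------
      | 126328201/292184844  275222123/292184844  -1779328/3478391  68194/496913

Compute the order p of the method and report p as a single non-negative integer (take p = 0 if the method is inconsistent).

3

b = (126328201/292184844, 275222123/292184844, -1779328/3478391, 68194/496913)
c = (0, 14/11, 19/12, 17/21)
Ac = (0, 0, -14/33, -113/308)
Σ b_i: 126328201/292184844·1 + 275222123/292184844·1 + (-1779328/3478391)·1 + 68194/496913·1 = 1 ✓
b·c: 275222123/292184844·14/11 + (-1779328/3478391)·19/12 + 68194/496913·17/21 = 1/2 ✓
b·c²: 275222123/292184844·196/121 + (-1779328/3478391)·361/144 + 68194/496913·289/441 = 1/3 ✓
b·Ac: (-1779328/3478391)·(-14/33) + 68194/496913·(-113/308) = 1/6 ✓
b·c³: 275222123/292184844·2744/1331 + (-1779328/3478391)·6859/1728 + 68194/496913·4913/9261 = -113792818/7231574889 ≠ 1/4 ⇒ order 3.
b·(c∘Ac): (-1779328/3478391)·(-133/198) + 68194/496913·(-1921/6468) = 208579051/688721418 ≠ 1/8
b·Ac²: (-1779328/3478391)·(-196/363) + 68194/496913·(-151211/121968) = 41741785/393555096 ≠ 1/12
b·A²c: 68194/496913·2/3 = 136388/1490739 ≠ 1/24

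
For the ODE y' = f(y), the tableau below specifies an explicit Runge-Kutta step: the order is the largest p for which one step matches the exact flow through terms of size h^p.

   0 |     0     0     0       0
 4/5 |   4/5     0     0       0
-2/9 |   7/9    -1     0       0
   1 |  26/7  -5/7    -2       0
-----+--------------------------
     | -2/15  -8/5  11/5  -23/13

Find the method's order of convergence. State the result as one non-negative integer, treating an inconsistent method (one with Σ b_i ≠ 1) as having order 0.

b = (-2/15, -8/5, 11/5, -23/13)
c = (0, 4/5, -2/9, 1)
Ac = (0, 0, -4/5, -8/63)
Σ b_i: (-2/15)·1 + (-8/5)·1 + 11/5·1 + (-23/13)·1 = -254/195 ≠ 1 ⇒ order 0.

0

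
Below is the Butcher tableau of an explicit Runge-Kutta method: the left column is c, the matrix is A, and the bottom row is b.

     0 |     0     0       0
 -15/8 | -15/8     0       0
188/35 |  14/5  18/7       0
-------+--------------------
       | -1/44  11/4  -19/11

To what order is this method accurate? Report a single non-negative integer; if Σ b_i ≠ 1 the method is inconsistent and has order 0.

b = (-1/44, 11/4, -19/11)
c = (0, -15/8, 188/35)
Ac = (0, 0, -135/28)
Σ b_i: (-1/44)·1 + 11/4·1 + (-19/11)·1 = 1 ✓
b·c: 11/4·(-15/8) + (-19/11)·188/35 = -177829/12320 ≠ 1/2 ⇒ order 1.

1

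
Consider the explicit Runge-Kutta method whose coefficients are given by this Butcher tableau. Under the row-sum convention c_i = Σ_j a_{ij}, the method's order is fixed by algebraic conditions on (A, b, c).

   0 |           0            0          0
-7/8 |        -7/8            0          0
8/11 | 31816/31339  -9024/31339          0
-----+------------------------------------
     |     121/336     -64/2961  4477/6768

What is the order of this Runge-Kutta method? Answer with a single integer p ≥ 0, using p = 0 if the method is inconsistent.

b = (121/336, -64/2961, 4477/6768)
c = (0, -7/8, 8/11)
Ac = (0, 0, 1128/4477)
Σ b_i: 121/336·1 + (-64/2961)·1 + 4477/6768·1 = 1 ✓
b·c: (-64/2961)·(-7/8) + 4477/6768·8/11 = 1/2 ✓
b·c²: (-64/2961)·49/64 + 4477/6768·64/121 = 1/3 ✓
b·Ac: 4477/6768·1128/4477 = 1/6 ✓; 3 stages ⇒ order 3.

3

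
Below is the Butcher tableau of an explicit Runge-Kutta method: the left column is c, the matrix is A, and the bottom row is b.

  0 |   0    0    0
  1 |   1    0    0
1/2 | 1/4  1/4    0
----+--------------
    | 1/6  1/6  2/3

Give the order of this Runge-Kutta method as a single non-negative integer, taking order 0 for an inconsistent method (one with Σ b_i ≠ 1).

b = (1/6, 1/6, 2/3)
c = (0, 1, 1/2)
Ac = (0, 0, 1/4)
Σ b_i: 1/6·1 + 1/6·1 + 2/3·1 = 1 ✓
b·c: 1/6·1 + 2/3·1/2 = 1/2 ✓
b·c²: 1/6·1 + 2/3·1/4 = 1/3 ✓
b·Ac: 2/3·1/4 = 1/6 ✓; 3 stages ⇒ order 3.

3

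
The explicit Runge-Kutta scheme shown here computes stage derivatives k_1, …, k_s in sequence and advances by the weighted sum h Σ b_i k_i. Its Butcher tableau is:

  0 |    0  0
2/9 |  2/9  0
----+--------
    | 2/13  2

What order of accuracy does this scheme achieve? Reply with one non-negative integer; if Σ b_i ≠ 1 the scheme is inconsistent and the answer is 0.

0

b = (2/13, 2)
c = (0, 2/9)
Σ b_i: 2/13·1 + 2·1 = 28/13 ≠ 1 ⇒ order 0.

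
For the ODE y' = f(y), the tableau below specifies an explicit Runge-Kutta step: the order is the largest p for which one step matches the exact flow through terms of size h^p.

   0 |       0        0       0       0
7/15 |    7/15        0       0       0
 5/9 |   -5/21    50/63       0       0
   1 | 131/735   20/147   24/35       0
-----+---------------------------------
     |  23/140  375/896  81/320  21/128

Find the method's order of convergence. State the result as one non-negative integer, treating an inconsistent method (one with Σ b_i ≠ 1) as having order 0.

b = (23/140, 375/896, 81/320, 21/128)
c = (0, 7/15, 5/9, 1)
Ac = (0, 0, 10/27, 4/9)
Σ b_i: 23/140·1 + 375/896·1 + 81/320·1 + 21/128·1 = 1 ✓
b·c: 375/896·7/15 + 81/320·5/9 + 21/128·1 = 1/2 ✓
b·c²: 375/896·49/225 + 81/320·25/81 + 21/128·1 = 1/3 ✓
b·Ac: 81/320·10/27 + 21/128·4/9 = 1/6 ✓
b·c³: 375/896·343/3375 + 81/320·125/729 + 21/128·1 = 1/4 ✓
b·(c∘Ac): 81/320·50/243 + 21/128·4/9 = 1/8 ✓
b·Ac²: 81/320·14/81 + 21/128·76/315 = 1/12 ✓
b·A²c: 21/128·16/63 = 1/24 ✓; 4 stages ⇒ order 4.

4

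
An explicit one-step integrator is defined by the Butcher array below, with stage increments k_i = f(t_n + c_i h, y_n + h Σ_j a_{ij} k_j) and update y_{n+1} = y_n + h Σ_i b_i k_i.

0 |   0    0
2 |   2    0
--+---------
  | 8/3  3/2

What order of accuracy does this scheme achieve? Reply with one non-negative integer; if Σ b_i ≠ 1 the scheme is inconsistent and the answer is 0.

b = (8/3, 3/2)
c = (0, 2)
Σ b_i: 8/3·1 + 3/2·1 = 25/6 ≠ 1 ⇒ order 0.

0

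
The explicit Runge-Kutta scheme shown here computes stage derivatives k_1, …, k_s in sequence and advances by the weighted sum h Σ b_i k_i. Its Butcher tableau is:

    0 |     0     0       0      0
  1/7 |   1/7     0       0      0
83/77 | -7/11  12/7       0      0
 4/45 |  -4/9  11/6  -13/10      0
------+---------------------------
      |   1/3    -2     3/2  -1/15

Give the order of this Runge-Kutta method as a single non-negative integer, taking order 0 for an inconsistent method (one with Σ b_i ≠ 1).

b = (1/3, -2, 3/2, -1/15)
c = (0, 1/7, 83/77, 4/45)
Ac = (0, 0, 12/49, -188/165)
Σ b_i: 1/3·1 + (-2)·1 + 3/2·1 + (-1/15)·1 = -7/30 ≠ 1 ⇒ order 0.

0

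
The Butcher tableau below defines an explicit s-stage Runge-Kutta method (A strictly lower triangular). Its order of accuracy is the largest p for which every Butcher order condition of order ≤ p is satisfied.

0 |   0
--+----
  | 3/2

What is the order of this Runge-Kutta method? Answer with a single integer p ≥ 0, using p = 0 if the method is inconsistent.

b = (3/2)
c = (0)
Σ b_i: 3/2·1 = 3/2 ≠ 1 ⇒ order 0.

0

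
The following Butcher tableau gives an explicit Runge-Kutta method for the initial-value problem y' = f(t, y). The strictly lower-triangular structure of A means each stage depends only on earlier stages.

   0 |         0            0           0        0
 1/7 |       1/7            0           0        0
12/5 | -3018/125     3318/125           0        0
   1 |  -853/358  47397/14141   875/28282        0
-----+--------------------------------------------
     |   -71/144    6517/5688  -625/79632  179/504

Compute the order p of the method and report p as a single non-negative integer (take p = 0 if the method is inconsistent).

4

b = (-71/144, 6517/5688, -625/79632, 179/504)
c = (0, 1/7, 12/5, 1)
Ac = (0, 0, 474/125, 99/179)
Σ b_i: (-71/144)·1 + 6517/5688·1 + (-625/79632)·1 + 179/504·1 = 1 ✓
b·c: 6517/5688·1/7 + (-625/79632)·12/5 + 179/504·1 = 1/2 ✓
b·c²: 6517/5688·1/49 + (-625/79632)·144/25 + 179/504·1 = 1/3 ✓
b·Ac: (-625/79632)·474/125 + 179/504·99/179 = 1/6 ✓
b·c³: 6517/5688·1/343 + (-625/79632)·1728/125 + 179/504·1 = 1/4 ✓
b·(c∘Ac): (-625/79632)·5688/625 + 179/504·99/179 = 1/8 ✓
b·Ac²: (-625/79632)·474/875 + 179/504·309/1253 = 1/12 ✓
b·A²c: 179/504·21/179 = 1/24 ✓; 4 stages ⇒ order 4.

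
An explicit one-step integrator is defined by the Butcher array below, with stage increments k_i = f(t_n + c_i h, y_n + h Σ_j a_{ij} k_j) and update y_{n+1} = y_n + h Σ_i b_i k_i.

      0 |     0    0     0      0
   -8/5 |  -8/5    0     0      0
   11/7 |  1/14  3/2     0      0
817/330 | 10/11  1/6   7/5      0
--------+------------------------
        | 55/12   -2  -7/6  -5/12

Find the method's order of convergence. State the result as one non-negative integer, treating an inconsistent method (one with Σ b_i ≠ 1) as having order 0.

1

b = (55/12, -2, -7/6, -5/12)
c = (0, -8/5, 11/7, 817/330)
Ac = (0, 0, -12/5, 29/15)
Σ b_i: 55/12·1 + (-2)·1 + (-7/6)·1 + (-5/12)·1 = 1 ✓
b·c: (-2)·(-8/5) + (-7/6)·11/7 + (-5/12)·817/330 = 1327/3960 ≠ 1/2 ⇒ order 1.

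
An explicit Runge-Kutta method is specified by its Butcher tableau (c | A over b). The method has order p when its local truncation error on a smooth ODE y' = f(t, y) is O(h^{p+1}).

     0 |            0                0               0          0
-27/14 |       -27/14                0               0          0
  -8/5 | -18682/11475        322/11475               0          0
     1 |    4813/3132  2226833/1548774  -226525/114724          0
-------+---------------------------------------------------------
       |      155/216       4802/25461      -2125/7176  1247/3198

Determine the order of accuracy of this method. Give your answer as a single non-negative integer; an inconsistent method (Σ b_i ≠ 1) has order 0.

4

b = (155/216, 4802/25461, -2125/7176, 1247/3198)
c = (0, -27/14, -8/5, 1)
Ac = (0, 0, -23/425, 1927/4988)
Σ b_i: 155/216·1 + 4802/25461·1 + (-2125/7176)·1 + 1247/3198·1 = 1 ✓
b·c: 4802/25461·(-27/14) + (-2125/7176)·(-8/5) + 1247/3198·1 = 1/2 ✓
b·c²: 4802/25461·729/196 + (-2125/7176)·64/25 + 1247/3198·1 = 1/3 ✓
b·Ac: (-2125/7176)·(-23/425) + 1247/3198·1927/4988 = 1/6 ✓
b·c³: 4802/25461·(-19683/2744) + (-2125/7176)·(-512/125) + 1247/3198·1 = 1/4 ✓
b·(c∘Ac): (-2125/7176)·184/2125 + 1247/3198·1927/4988 = 1/8 ✓
b·Ac²: (-2125/7176)·621/5950 + 1247/3198·20459/69832 = 1/12 ✓
b·A²c: 1247/3198·533/4988 = 1/24 ✓; 4 stages ⇒ order 4.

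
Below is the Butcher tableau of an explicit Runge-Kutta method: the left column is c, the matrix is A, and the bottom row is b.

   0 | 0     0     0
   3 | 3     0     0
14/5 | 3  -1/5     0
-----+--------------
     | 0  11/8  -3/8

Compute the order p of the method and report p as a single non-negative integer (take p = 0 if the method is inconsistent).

b = (0, 11/8, -3/8)
c = (0, 3, 14/5)
Ac = (0, 0, -3/5)
Σ b_i: 11/8·1 + (-3/8)·1 = 1 ✓
b·c: 11/8·3 + (-3/8)·14/5 = 123/40 ≠ 1/2 ⇒ order 1.

1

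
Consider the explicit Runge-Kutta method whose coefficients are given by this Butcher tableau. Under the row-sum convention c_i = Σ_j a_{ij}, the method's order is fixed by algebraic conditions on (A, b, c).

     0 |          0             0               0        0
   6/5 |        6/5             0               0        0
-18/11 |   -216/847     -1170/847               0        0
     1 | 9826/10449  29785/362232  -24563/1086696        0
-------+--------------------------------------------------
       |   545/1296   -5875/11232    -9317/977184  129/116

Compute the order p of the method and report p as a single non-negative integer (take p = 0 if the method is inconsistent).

4

b = (545/1296, -5875/11232, -9317/977184, 129/116)
c = (0, 6/5, -18/11, 1)
Ac = (0, 0, -1404/847, 35/258)
Σ b_i: 545/1296·1 + (-5875/11232)·1 + (-9317/977184)·1 + 129/116·1 = 1 ✓
b·c: (-5875/11232)·6/5 + (-9317/977184)·(-18/11) + 129/116·1 = 1/2 ✓
b·c²: (-5875/11232)·36/25 + (-9317/977184)·324/121 + 129/116·1 = 1/3 ✓
b·Ac: (-9317/977184)·(-1404/847) + 129/116·35/258 = 1/6 ✓
b·c³: (-5875/11232)·216/125 + (-9317/977184)·(-5832/1331) + 129/116·1 = 1/4 ✓
b·(c∘Ac): (-9317/977184)·25272/9317 + 129/116·35/258 = 1/8 ✓
b·Ac²: (-9317/977184)·(-8424/4235) + 129/116·112/1935 = 1/12 ✓
b·A²c: 129/116·29/774 = 1/24 ✓; 4 stages ⇒ order 4.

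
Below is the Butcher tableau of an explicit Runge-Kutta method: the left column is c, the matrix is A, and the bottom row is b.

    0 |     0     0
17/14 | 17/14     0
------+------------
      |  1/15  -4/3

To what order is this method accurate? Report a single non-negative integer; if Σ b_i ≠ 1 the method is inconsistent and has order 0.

0

b = (1/15, -4/3)
c = (0, 17/14)
Σ b_i: 1/15·1 + (-4/3)·1 = -19/15 ≠ 1 ⇒ order 0.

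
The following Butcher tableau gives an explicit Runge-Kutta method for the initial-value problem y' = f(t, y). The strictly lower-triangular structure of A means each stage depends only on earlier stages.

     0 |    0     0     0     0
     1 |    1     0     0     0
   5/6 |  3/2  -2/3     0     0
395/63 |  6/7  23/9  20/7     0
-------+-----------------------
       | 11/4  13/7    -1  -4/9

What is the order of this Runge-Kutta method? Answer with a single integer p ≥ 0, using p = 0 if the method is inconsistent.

b = (11/4, 13/7, -1, -4/9)
c = (0, 1, 5/6, 395/63)
Ac = (0, 0, -2/3, 311/63)
Σ b_i: 11/4·1 + 13/7·1 + (-1)·1 + (-4/9)·1 = 797/252 ≠ 1 ⇒ order 0.

0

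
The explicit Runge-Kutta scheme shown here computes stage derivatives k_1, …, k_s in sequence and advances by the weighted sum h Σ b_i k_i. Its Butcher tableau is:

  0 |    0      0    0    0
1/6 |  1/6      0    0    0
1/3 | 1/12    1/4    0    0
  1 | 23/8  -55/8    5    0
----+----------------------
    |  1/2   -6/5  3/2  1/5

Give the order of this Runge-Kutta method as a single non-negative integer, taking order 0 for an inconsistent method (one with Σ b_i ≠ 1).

b = (1/2, -6/5, 3/2, 1/5)
c = (0, 1/6, 1/3, 1)
Ac = (0, 0, 1/24, 25/48)
Σ b_i: 1/2·1 + (-6/5)·1 + 3/2·1 + 1/5·1 = 1 ✓
b·c: (-6/5)·1/6 + 3/2·1/3 + 1/5·1 = 1/2 ✓
b·c²: (-6/5)·1/36 + 3/2·1/9 + 1/5·1 = 1/3 ✓
b·Ac: 3/2·1/24 + 1/5·25/48 = 1/6 ✓
b·c³: (-6/5)·1/216 + 3/2·1/27 + 1/5·1 = 1/4 ✓
b·(c∘Ac): 3/2·1/72 + 1/5·25/48 = 1/8 ✓
b·Ac²: 3/2·1/144 + 1/5·35/96 = 1/12 ✓
b·A²c: 1/5·5/24 = 1/24 ✓; 4 stages ⇒ order 4.

4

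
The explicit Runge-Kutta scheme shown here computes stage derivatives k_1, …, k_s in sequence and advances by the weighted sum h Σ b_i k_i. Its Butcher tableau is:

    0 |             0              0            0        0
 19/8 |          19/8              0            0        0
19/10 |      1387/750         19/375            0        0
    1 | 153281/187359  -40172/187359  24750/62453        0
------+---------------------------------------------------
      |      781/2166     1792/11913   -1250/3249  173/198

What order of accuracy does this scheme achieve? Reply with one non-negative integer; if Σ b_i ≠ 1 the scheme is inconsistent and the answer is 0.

4

b = (781/2166, 1792/11913, -1250/3249, 173/198)
c = (0, 19/8, 19/10, 1)
Ac = (0, 0, 361/3000, 253/1038)
Σ b_i: 781/2166·1 + 1792/11913·1 + (-1250/3249)·1 + 173/198·1 = 1 ✓
b·c: 1792/11913·19/8 + (-1250/3249)·19/10 + 173/198·1 = 1/2 ✓
b·c²: 1792/11913·361/64 + (-1250/3249)·361/100 + 173/198·1 = 1/3 ✓
b·Ac: (-1250/3249)·361/3000 + 173/198·253/1038 = 1/6 ✓
b·c³: 1792/11913·6859/512 + (-1250/3249)·6859/1000 + 173/198·1 = 1/4 ✓
b·(c∘Ac): (-1250/3249)·6859/30000 + 173/198·253/1038 = 1/8 ✓
b·Ac²: (-1250/3249)·6859/24000 + 173/198·1837/8304 = 1/12 ✓
b·A²c: 173/198·33/692 = 1/24 ✓; 4 stages ⇒ order 4.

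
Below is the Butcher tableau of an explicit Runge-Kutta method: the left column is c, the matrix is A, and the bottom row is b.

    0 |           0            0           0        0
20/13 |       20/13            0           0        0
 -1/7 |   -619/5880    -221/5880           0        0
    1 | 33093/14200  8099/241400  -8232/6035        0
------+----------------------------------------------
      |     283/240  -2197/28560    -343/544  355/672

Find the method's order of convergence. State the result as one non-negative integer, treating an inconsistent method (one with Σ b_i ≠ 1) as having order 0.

b = (283/240, -2197/28560, -343/544, 355/672)
c = (0, 20/13, -1/7, 1)
Ac = (0, 0, -17/294, 35/142)
Σ b_i: 283/240·1 + (-2197/28560)·1 + (-343/544)·1 + 355/672·1 = 1 ✓
b·c: (-2197/28560)·20/13 + (-343/544)·(-1/7) + 355/672·1 = 1/2 ✓
b·c²: (-2197/28560)·400/169 + (-343/544)·1/49 + 355/672·1 = 1/3 ✓
b·Ac: (-343/544)·(-17/294) + 355/672·35/142 = 1/6 ✓
b·c³: (-2197/28560)·8000/2197 + (-343/544)·(-1/343) + 355/672·1 = 1/4 ✓
b·(c∘Ac): (-343/544)·17/2058 + 355/672·35/142 = 1/8 ✓
b·Ac²: (-343/544)·(-170/1911) + 355/672·238/4615 = 1/12 ✓
b·A²c: 355/672·28/355 = 1/24 ✓; 4 stages ⇒ order 4.

4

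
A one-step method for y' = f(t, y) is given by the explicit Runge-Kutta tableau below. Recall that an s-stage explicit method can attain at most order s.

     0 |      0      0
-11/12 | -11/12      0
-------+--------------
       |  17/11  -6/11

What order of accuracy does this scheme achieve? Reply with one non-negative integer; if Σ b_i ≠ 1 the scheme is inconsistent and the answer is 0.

b = (17/11, -6/11)
c = (0, -11/12)
Σ b_i: 17/11·1 + (-6/11)·1 = 1 ✓
b·c: (-6/11)·(-11/12) = 1/2 ✓; 2 stages ⇒ order 2.

2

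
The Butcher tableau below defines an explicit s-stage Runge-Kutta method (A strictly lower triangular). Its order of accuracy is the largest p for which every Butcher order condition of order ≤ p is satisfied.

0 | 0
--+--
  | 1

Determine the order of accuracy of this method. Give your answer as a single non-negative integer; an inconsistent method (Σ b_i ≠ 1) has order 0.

b = (1)
c = (0)
Σ b_i: 1·1 = 1 ✓; 1 stage ⇒ order 1.

1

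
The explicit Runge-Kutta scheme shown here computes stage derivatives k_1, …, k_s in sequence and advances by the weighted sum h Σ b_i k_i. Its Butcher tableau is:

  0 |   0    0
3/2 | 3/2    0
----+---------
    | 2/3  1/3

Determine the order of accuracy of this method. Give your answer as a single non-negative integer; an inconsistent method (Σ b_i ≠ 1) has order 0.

2

b = (2/3, 1/3)
c = (0, 3/2)
Σ b_i: 2/3·1 + 1/3·1 = 1 ✓
b·c: 1/3·3/2 = 1/2 ✓; 2 stages ⇒ order 2.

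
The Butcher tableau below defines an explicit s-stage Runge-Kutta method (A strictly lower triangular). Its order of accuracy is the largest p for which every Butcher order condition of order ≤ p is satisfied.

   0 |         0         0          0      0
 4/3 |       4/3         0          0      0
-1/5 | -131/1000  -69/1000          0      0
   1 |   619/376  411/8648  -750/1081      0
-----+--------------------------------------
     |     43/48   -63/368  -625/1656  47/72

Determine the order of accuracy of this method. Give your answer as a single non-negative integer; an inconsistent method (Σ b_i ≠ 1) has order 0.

4

b = (43/48, -63/368, -625/1656, 47/72)
c = (0, 4/3, -1/5, 1)
Ac = (0, 0, -23/250, 19/94)
Σ b_i: 43/48·1 + (-63/368)·1 + (-625/1656)·1 + 47/72·1 = 1 ✓
b·c: (-63/368)·4/3 + (-625/1656)·(-1/5) + 47/72·1 = 1/2 ✓
b·c²: (-63/368)·16/9 + (-625/1656)·1/25 + 47/72·1 = 1/3 ✓
b·Ac: (-625/1656)·(-23/250) + 47/72·19/94 = 1/6 ✓
b·c³: (-63/368)·64/27 + (-625/1656)·(-1/125) + 47/72·1 = 1/4 ✓
b·(c∘Ac): (-625/1656)·23/1250 + 47/72·19/94 = 1/8 ✓
b·Ac²: (-625/1656)·(-46/375) + 47/72·8/141 = 1/12 ✓
b·A²c: 47/72·3/47 = 1/24 ✓; 4 stages ⇒ order 4.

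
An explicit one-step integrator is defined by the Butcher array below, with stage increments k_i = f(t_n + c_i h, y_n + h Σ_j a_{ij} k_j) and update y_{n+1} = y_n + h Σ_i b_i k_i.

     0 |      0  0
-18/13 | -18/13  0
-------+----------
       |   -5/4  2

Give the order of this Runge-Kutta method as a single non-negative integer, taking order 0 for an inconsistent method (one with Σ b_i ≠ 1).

b = (-5/4, 2)
c = (0, -18/13)
Σ b_i: (-5/4)·1 + 2·1 = 3/4 ≠ 1 ⇒ order 0.

0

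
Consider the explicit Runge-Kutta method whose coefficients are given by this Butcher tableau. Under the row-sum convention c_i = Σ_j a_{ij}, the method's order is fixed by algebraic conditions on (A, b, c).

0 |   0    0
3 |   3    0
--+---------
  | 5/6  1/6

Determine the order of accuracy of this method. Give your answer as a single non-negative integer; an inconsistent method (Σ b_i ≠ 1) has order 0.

2

b = (5/6, 1/6)
c = (0, 3)
Σ b_i: 5/6·1 + 1/6·1 = 1 ✓
b·c: 1/6·3 = 1/2 ✓; 2 stages ⇒ order 2.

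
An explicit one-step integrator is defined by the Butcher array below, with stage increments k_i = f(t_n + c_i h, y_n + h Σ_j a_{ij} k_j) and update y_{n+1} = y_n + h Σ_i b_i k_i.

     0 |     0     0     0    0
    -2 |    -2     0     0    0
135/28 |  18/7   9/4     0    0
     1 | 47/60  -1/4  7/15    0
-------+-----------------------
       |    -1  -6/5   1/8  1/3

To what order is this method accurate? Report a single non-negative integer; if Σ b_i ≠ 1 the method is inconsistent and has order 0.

0

b = (-1, -6/5, 1/8, 1/3)
c = (0, -2, 135/28, 1)
Ac = (0, 0, -9/2, 11/4)
Σ b_i: (-1)·1 + (-6/5)·1 + 1/8·1 + 1/3·1 = -209/120 ≠ 1 ⇒ order 0.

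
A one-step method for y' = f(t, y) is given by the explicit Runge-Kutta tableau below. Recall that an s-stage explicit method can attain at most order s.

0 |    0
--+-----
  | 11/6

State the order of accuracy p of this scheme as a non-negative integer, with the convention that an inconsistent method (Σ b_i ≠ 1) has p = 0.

b = (11/6)
c = (0)
Σ b_i: 11/6·1 = 11/6 ≠ 1 ⇒ order 0.

0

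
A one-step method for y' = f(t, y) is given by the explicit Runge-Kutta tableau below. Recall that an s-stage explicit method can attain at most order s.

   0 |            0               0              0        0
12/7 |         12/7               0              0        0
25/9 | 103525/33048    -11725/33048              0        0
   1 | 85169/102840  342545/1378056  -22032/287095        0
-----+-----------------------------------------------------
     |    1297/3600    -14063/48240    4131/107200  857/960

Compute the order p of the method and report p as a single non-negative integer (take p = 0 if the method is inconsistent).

b = (1297/3600, -14063/48240, 4131/107200, 857/960)
c = (0, 12/7, 25/9, 1)
Ac = (0, 0, -1675/2754, 365/1714)
Σ b_i: 1297/3600·1 + (-14063/48240)·1 + 4131/107200·1 + 857/960·1 = 1 ✓
b·c: (-14063/48240)·12/7 + 4131/107200·25/9 + 857/960·1 = 1/2 ✓
b·c²: (-14063/48240)·144/49 + 4131/107200·625/81 + 857/960·1 = 1/3 ✓
b·Ac: 4131/107200·(-1675/2754) + 857/960·365/1714 = 1/6 ✓
b·c³: (-14063/48240)·1728/343 + 4131/107200·15625/729 + 857/960·1 = 1/4 ✓
b·(c∘Ac): 4131/107200·(-41875/24786) + 857/960·365/1714 = 1/8 ✓
b·Ac²: 4131/107200·(-3350/3213) + 857/960·830/5999 = 1/12 ✓
b·A²c: 857/960·40/857 = 1/24 ✓; 4 stages ⇒ order 4.

4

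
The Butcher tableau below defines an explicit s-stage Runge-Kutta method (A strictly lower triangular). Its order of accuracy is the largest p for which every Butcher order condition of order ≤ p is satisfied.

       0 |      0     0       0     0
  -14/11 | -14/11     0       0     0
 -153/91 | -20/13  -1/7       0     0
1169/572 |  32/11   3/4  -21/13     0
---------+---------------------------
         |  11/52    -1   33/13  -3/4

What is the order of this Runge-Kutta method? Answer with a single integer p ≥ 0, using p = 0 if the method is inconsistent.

1

b = (11/52, -1, 33/13, -3/4)
c = (0, -14/11, -153/91, 1169/572)
Ac = (0, 0, 2/11, 6549/3718)
Σ b_i: 11/52·1 + (-1)·1 + 33/13·1 + (-3/4)·1 = 1 ✓
b·c: (-1)·(-14/11) + 33/13·(-153/91) + (-3/4)·1169/572 = -942769/208208 ≠ 1/2 ⇒ order 1.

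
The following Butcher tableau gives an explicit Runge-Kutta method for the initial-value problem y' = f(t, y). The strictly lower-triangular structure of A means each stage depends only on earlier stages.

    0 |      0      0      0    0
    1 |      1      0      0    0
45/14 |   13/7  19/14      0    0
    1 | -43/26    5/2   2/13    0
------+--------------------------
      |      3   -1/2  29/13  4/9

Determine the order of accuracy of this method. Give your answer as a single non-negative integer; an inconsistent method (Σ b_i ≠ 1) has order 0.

b = (3, -1/2, 29/13, 4/9)
c = (0, 1, 45/14, 1)
Ac = (0, 0, 19/14, 545/182)
Σ b_i: 3·1 + (-1/2)·1 + 29/13·1 + 4/9·1 = 1211/234 ≠ 1 ⇒ order 0.

0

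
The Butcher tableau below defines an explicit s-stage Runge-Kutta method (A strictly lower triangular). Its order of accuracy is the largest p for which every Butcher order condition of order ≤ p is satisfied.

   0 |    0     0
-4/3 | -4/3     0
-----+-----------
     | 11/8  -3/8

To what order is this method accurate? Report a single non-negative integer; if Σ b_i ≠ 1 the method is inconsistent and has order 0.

b = (11/8, -3/8)
c = (0, -4/3)
Σ b_i: 11/8·1 + (-3/8)·1 = 1 ✓
b·c: (-3/8)·(-4/3) = 1/2 ✓; 2 stages ⇒ order 2.

2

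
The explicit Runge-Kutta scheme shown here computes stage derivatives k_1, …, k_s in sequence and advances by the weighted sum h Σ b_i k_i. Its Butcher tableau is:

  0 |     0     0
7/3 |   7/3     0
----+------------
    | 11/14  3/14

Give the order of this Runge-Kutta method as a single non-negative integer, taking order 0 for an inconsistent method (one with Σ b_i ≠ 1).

b = (11/14, 3/14)
c = (0, 7/3)
Σ b_i: 11/14·1 + 3/14·1 = 1 ✓
b·c: 3/14·7/3 = 1/2 ✓; 2 stages ⇒ order 2.

2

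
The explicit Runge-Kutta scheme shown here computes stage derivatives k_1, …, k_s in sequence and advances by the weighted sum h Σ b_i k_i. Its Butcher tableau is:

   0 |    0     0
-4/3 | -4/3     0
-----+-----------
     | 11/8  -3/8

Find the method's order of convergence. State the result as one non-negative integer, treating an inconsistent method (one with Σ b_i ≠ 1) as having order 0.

b = (11/8, -3/8)
c = (0, -4/3)
Σ b_i: 11/8·1 + (-3/8)·1 = 1 ✓
b·c: (-3/8)·(-4/3) = 1/2 ✓; 2 stages ⇒ order 2.

2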